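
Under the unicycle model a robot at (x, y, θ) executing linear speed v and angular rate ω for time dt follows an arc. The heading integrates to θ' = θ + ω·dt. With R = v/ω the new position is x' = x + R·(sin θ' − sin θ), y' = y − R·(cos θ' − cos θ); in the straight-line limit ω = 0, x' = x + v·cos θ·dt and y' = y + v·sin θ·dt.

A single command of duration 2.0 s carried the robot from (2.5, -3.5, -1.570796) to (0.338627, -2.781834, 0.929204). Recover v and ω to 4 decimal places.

v = -1.5000, ω = 1.2500

Δθ = 0.929204 − -1.570796 = 2.500000
ω = Δθ/dt = 2.500000/2.0 = 1.2500
R = Δx/(sin θ' − sin θ) = -1.2000
v = R·ω = -1.2000·1.2500 = -1.5000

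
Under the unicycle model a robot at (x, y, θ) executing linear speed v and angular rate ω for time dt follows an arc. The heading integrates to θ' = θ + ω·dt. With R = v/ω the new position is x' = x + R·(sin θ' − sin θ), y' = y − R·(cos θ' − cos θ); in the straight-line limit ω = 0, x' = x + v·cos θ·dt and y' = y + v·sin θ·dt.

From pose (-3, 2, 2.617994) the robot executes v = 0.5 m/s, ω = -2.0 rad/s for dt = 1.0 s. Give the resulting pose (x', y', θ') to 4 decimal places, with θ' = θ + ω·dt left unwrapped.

(-3.0199, 2.4203, 0.6180)

θ' = 2.6180 + -2.0·1.0 = 0.6180
R = v/ω = 0.5/-2.0 = -0.2500
x' = -3 + -0.2500·(sin 0.6180 − sin 2.6180) = -3.0199
y' = 2 − -0.2500·(cos 0.6180 − cos 2.6180) = 2.4203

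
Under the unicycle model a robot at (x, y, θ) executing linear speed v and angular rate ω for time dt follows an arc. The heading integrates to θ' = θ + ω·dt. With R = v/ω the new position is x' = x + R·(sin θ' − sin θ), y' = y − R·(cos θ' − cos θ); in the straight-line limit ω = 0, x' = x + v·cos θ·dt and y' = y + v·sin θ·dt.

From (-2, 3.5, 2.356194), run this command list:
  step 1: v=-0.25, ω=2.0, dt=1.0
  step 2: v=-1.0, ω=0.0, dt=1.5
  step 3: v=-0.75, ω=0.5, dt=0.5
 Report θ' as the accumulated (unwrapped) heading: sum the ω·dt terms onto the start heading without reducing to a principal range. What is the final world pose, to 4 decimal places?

step 1: θ'=4.3562 (R=-0.1250) → pose (-1.7945, 3.5448, 4.3562)
step 2: θ'=4.3562 (straight) → pose (-1.2714, 4.9506, 4.3562)
step 3: θ'=4.6062 (R=-1.5000) → pose (-1.1857, 5.3147, 4.6062)

(-1.1857, 5.3147, 4.6062)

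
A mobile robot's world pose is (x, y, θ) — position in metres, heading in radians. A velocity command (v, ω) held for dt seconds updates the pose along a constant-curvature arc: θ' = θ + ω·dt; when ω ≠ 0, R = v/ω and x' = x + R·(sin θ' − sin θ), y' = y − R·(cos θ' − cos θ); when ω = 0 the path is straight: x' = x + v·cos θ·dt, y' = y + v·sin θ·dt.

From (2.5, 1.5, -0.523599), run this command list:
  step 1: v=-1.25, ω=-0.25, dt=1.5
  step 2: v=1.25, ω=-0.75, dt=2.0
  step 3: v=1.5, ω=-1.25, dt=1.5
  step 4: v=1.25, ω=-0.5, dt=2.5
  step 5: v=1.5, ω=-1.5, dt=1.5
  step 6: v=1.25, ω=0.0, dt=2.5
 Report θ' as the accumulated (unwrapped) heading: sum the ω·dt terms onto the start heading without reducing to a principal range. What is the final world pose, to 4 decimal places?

(1.4909, -0.0596, -7.7736)

step 1: θ'=-0.8986 (R=5.0000) → pose (1.0877, 2.7166, -0.8986)
step 2: θ'=-2.3986 (R=-1.6667) → pose (0.9111, 0.4513, -2.3986)
step 3: θ'=-4.2736 (R=-1.2000) → pose (-0.9870, 0.8253, -4.2736)
step 4: θ'=-5.5236 (R=-2.5000) → pose (-0.4454, 3.7002, -5.5236)
step 5: θ'=-7.7736 (R=-1.0000) → pose (1.2400, 3.0553, -7.7736)
step 6: θ'=-7.7736 (straight) → pose (1.4909, -0.0596, -7.7736)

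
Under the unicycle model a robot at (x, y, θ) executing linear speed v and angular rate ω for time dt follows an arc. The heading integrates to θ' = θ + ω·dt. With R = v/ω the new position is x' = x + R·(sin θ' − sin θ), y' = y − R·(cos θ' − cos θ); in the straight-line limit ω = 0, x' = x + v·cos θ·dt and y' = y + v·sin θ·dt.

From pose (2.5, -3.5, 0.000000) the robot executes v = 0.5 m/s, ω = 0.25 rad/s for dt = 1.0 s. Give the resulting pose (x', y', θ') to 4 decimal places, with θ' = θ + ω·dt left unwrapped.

θ' = 0.0000 + 0.25·1.0 = 0.2500
R = v/ω = 0.5/0.25 = 2.0000
x' = 2.5 + 2.0000·(sin 0.2500 − sin 0.0000) = 2.9948
y' = -3.5 − 2.0000·(cos 0.2500 − cos 0.0000) = -3.4378

(2.9948, -3.4378, 0.2500)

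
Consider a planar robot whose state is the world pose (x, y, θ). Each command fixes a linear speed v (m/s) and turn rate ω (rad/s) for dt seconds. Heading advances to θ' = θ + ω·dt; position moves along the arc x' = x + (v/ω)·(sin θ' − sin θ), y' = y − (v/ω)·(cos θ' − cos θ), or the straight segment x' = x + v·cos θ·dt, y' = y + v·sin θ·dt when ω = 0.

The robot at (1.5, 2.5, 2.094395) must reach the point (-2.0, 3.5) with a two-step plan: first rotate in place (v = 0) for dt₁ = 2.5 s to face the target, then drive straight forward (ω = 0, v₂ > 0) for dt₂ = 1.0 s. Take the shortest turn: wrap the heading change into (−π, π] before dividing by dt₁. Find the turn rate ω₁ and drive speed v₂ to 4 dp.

heading to target = atan2(3.5−2.5, -2−1.5) = 2.8633
Δθ = wrap(2.8633 − 2.0944) = 0.7689; ω₁ = Δθ/dt₁ = 0.3076
distance = √((-2−1.5)² + (3.5−2.5)²) = 3.6401; v₂ = distance/dt₂ = 3.6401

ω₁ = 0.3076, v₂ = 3.6401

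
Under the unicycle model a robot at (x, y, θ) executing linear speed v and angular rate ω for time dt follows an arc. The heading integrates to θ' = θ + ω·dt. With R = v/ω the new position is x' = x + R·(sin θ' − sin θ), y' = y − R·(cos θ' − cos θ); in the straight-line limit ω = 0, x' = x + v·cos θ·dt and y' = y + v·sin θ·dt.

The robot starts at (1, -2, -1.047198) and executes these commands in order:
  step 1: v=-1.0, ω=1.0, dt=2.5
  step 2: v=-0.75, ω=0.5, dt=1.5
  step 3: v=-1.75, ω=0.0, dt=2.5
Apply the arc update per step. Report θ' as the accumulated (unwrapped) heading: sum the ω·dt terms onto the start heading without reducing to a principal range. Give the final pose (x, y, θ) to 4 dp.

(2.0048, -6.9749, 2.2028)

step 1: θ'=1.4528 (R=-1.0000) → pose (-0.8591, -2.3823, 1.4528)
step 2: θ'=2.2028 (R=-1.5000) → pose (-0.5798, -3.4450, 2.2028)
step 3: θ'=2.2028 (straight) → pose (2.0048, -6.9749, 2.2028)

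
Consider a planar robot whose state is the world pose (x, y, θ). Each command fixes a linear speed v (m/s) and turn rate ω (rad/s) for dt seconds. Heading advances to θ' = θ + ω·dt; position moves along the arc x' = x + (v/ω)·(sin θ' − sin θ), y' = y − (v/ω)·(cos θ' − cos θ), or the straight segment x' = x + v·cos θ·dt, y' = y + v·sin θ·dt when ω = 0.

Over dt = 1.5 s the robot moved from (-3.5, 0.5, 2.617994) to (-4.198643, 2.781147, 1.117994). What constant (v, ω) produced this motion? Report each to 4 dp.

v = 1.7500, ω = -1.0000

Δθ = 1.117994 − 2.617994 = -1.500000
ω = Δθ/dt = -1.500000/1.5 = -1.0000
R = −Δy/(cos θ' − cos θ) = -1.7500
v = R·ω = -1.7500·-1.0000 = 1.7500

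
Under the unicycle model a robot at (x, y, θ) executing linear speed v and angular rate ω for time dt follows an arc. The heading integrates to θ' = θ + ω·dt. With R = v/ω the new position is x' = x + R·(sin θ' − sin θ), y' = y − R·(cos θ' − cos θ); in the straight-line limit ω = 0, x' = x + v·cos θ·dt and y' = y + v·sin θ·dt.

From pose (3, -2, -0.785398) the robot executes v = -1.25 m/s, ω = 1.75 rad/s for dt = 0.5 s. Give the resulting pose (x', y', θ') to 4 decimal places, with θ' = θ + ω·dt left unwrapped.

(2.4310, -1.7937, 0.0896)

θ' = -0.7854 + 1.75·0.5 = 0.0896
R = v/ω = -1.25/1.75 = -0.7143
x' = 3 + -0.7143·(sin 0.0896 − sin -0.7854) = 2.4310
y' = -2 − -0.7143·(cos 0.0896 − cos -0.7854) = -1.7937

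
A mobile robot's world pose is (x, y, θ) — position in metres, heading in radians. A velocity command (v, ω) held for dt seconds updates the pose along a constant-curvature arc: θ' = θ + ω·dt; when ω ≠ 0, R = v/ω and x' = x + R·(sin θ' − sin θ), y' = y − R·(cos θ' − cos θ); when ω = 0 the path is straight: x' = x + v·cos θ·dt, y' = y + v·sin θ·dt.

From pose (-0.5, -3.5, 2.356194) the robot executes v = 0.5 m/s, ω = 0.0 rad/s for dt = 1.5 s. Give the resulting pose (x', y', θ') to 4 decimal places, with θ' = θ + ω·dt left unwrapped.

(-1.0303, -2.9697, 2.3562)

θ' = 2.3562 + 0.0·1.5 = 2.3562
ω = 0 → straight: x' = -0.5 + 0.5·cos(2.3562)·1.5 = -1.0303
y' = -3.5 + 0.5·sin(2.3562)·1.5 = -2.9697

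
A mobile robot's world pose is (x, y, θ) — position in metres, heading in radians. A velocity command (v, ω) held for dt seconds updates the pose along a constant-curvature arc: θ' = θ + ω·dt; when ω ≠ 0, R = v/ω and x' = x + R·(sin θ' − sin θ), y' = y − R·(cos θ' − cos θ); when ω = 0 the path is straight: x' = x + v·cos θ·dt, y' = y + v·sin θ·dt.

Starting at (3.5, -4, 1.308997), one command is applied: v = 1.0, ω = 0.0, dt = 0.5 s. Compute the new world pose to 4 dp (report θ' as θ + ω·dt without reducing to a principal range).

θ' = 1.3090 + 0.0·0.5 = 1.3090
ω = 0 → straight: x' = 3.5 + 1.0·cos(1.3090)·0.5 = 3.6294
y' = -4 + 1.0·sin(1.3090)·0.5 = -3.5170

(3.6294, -3.5170, 1.3090)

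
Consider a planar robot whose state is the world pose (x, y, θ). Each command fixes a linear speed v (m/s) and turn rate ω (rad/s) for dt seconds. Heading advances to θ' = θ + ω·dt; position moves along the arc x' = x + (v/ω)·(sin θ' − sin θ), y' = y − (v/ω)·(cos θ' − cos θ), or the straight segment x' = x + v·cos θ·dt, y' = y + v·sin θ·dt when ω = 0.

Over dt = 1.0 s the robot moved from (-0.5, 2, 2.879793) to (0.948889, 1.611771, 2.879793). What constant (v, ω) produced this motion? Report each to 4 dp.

Δθ = 2.879793 − 2.879793 = 0.000000
ω = Δθ/dt = 0.000000/1.0 = 0.0000
ω = 0 → v = (Δx·cos θ + Δy·sin θ)/dt = -1.5000

v = -1.5000, ω = 0.0000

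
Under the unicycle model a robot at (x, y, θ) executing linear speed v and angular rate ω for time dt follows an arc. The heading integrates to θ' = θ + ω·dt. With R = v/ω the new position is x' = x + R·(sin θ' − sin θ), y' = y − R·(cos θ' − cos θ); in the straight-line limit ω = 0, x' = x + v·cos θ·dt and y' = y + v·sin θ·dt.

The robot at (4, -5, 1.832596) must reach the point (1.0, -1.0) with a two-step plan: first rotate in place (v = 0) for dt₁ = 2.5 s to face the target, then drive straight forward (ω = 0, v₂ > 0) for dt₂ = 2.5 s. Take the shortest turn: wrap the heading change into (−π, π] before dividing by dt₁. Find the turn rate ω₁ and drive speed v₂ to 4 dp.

heading to target = atan2(-1−-5, 1−4) = 2.2143
Δθ = wrap(2.2143 − 1.8326) = 0.3817; ω₁ = Δθ/dt₁ = 0.1527
distance = √((1−4)² + (-1−-5)²) = 5.0000; v₂ = distance/dt₂ = 2.0000

ω₁ = 0.1527, v₂ = 2.0000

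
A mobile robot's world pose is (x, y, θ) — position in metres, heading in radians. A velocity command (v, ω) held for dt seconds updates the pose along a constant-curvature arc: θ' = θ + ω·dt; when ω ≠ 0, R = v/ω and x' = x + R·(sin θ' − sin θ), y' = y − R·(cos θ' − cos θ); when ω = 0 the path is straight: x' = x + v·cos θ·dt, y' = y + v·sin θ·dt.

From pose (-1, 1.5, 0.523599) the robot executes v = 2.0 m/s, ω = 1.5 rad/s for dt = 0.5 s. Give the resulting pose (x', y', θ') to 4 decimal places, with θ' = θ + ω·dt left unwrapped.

θ' = 0.5236 + 1.5·0.5 = 1.2736
R = v/ω = 2.0/1.5 = 1.3333
x' = -1 + 1.3333·(sin 1.2736 − sin 0.5236) = -0.3918
y' = 1.5 − 1.3333·(cos 1.2736 − cos 0.5236) = 2.2642

(-0.3918, 2.2642, 1.2736)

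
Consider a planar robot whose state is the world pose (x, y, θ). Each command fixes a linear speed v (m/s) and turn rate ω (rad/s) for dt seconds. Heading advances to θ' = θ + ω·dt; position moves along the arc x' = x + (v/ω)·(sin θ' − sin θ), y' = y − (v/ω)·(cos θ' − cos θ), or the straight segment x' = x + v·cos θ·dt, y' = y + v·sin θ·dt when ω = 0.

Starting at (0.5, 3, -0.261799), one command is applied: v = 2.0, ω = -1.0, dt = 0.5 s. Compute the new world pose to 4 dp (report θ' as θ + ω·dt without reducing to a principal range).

(1.3628, 2.5153, -0.7618)

θ' = -0.2618 + -1.0·0.5 = -0.7618
R = v/ω = 2.0/-1.0 = -2.0000
x' = 0.5 + -2.0000·(sin -0.7618 − sin -0.2618) = 1.3628
y' = 3 − -2.0000·(cos -0.7618 − cos -0.2618) = 2.5153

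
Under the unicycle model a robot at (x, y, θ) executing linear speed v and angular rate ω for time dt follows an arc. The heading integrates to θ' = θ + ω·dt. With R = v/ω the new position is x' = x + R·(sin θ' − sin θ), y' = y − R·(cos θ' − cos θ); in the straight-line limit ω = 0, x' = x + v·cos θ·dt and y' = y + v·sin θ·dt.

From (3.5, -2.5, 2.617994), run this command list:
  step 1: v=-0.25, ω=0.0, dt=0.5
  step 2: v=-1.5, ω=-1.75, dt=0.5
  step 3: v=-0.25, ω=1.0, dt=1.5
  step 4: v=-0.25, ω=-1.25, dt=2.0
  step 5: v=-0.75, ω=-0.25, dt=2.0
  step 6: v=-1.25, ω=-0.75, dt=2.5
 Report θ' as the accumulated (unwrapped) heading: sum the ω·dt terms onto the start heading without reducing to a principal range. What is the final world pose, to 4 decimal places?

(1.0791, -2.6929, -1.6320)

step 1: θ'=2.6180 (straight) → pose (3.6083, -2.5625, 2.6180)
step 2: θ'=1.7430 (R=0.8571) → pose (4.0241, -3.1579, 1.7430)
step 3: θ'=3.2430 (R=-0.2500) → pose (4.2958, -3.3638, 3.2430)
step 4: θ'=0.7430 (R=0.2000) → pose (4.4513, -3.7101, 0.7430)
step 5: θ'=0.2430 (R=3.0000) → pose (3.1436, -4.4126, 0.2430)
step 6: θ'=-1.6320 (R=1.6667) → pose (1.0791, -2.6929, -1.6320)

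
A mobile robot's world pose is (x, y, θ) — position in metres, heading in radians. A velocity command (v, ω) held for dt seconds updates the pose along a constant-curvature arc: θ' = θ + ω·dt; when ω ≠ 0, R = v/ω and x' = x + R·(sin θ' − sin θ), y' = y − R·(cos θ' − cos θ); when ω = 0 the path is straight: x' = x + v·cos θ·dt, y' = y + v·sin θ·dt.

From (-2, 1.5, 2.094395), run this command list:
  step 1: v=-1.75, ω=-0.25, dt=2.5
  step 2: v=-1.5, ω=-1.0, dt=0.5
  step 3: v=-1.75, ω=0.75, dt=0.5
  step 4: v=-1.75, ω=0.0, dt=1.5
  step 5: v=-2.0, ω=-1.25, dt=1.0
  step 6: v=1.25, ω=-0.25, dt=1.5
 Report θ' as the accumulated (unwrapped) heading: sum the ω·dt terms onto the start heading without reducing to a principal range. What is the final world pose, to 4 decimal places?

step 1: θ'=1.4694 (R=7.0000) → pose (-1.0981, -2.7086, 1.4694)
step 2: θ'=0.9694 (R=1.5000) → pose (-1.3536, -3.4054, 0.9694)
step 3: θ'=1.3444 (R=-2.3333) → pose (-1.7035, -4.2019, 1.3444)
step 4: θ'=1.3444 (straight) → pose (-2.2927, -6.7599, 1.3444)
step 5: θ'=0.0944 (R=1.6000) → pose (-3.7011, -7.9936, 0.0944)
step 6: θ'=-0.2806 (R=-5.0000) → pose (-1.8451, -8.1669, -0.2806)

(-1.8451, -8.1669, -0.2806)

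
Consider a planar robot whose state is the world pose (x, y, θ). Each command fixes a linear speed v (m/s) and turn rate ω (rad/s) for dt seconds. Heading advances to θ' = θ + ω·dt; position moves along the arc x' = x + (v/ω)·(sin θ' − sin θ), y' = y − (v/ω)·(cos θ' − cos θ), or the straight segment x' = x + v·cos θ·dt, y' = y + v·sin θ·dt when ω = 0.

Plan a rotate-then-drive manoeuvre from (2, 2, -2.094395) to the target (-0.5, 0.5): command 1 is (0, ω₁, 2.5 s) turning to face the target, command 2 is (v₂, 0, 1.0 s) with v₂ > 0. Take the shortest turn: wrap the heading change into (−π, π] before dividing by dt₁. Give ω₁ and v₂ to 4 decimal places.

heading to target = atan2(0.5−2, -0.5−2) = -2.6012
Δθ = wrap(-2.6012 − -2.0944) = -0.5068; ω₁ = Δθ/dt₁ = -0.2027
distance = √((-0.5−2)² + (0.5−2)²) = 2.9155; v₂ = distance/dt₂ = 2.9155

ω₁ = -0.2027, v₂ = 2.9155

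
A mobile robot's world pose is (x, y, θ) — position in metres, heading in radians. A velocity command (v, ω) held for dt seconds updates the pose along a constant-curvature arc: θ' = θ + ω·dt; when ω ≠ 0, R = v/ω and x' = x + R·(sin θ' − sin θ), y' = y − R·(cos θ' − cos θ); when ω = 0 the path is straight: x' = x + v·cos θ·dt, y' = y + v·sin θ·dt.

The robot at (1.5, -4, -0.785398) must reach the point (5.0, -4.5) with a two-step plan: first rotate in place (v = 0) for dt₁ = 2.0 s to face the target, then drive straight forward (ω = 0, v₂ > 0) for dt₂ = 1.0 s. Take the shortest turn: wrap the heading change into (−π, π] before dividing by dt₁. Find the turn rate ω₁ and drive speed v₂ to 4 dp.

heading to target = atan2(-4.5−-4, 5−1.5) = -0.1419
Δθ = wrap(-0.1419 − -0.7854) = 0.6435; ω₁ = Δθ/dt₁ = 0.3218
distance = √((5−1.5)² + (-4.5−-4)²) = 3.5355; v₂ = distance/dt₂ = 3.5355

ω₁ = 0.3218, v₂ = 3.5355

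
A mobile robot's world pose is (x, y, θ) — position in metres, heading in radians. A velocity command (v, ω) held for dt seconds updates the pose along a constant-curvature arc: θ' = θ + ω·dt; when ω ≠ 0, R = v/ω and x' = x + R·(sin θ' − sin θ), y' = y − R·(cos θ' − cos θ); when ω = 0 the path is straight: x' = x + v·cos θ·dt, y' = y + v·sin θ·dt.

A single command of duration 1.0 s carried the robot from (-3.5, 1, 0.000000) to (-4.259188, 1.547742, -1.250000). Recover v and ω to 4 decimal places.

Δθ = -1.250000 − 0.000000 = -1.250000
ω = Δθ/dt = -1.250000/1.0 = -1.2500
R = Δx/(sin θ' − sin θ) = 0.8000
v = R·ω = 0.8000·-1.2500 = -1.0000

v = -1.0000, ω = -1.2500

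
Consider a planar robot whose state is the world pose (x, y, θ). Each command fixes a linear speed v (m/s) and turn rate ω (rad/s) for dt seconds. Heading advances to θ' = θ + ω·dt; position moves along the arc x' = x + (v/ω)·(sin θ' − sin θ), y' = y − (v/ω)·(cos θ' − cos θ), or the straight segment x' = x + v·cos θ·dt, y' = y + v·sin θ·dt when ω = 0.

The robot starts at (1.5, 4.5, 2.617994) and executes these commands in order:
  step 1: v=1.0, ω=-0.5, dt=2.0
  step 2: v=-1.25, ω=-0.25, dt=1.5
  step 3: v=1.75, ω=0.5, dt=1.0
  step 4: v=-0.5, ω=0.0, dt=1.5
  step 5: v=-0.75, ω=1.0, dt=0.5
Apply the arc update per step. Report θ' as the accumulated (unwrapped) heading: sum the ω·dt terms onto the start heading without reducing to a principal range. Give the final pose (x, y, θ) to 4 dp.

step 1: θ'=1.6180 (R=-2.0000) → pose (0.5022, 6.1377, 1.6180)
step 2: θ'=1.2430 (R=5.0000) → pose (0.2416, 4.2920, 1.2430)
step 3: θ'=1.7430 (R=3.5000) → pose (0.3762, 6.0186, 1.7430)
step 4: θ'=1.7430 (straight) → pose (0.5047, 5.2797, 1.7430)
step 5: θ'=2.2430 (R=-0.7500) → pose (0.6567, 4.9411, 2.2430)

(0.6567, 4.9411, 2.2430)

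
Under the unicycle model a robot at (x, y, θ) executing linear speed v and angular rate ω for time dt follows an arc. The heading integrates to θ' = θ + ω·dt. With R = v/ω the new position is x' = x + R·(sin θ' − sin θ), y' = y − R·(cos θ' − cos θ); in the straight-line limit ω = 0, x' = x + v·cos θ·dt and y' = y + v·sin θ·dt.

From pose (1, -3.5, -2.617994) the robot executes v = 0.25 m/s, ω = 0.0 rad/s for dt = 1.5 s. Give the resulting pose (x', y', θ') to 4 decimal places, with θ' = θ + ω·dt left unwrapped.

θ' = -2.6180 + 0.0·1.5 = -2.6180
ω = 0 → straight: x' = 1 + 0.25·cos(-2.6180)·1.5 = 0.6752
y' = -3.5 + 0.25·sin(-2.6180)·1.5 = -3.6875

(0.6752, -3.6875, -2.6180)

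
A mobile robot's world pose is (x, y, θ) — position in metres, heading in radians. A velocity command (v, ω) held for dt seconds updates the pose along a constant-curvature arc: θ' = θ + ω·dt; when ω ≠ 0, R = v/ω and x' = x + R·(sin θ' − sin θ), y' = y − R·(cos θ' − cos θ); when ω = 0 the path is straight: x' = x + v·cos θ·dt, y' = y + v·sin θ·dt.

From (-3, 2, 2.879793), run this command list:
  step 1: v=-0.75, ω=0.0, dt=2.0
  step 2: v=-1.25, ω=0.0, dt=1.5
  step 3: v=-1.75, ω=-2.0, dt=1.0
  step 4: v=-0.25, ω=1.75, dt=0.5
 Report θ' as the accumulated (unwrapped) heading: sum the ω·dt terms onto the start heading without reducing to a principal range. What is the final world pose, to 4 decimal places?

(0.6775, -0.3935, 1.7548)

step 1: θ'=2.8798 (straight) → pose (-1.5511, 1.6118, 2.8798)
step 2: θ'=2.8798 (straight) → pose (0.2600, 1.1265, 2.8798)
step 3: θ'=0.8798 (R=0.8750) → pose (0.7078, -0.2763, 0.8798)
step 4: θ'=1.7548 (R=-0.1429) → pose (0.6775, -0.3935, 1.7548)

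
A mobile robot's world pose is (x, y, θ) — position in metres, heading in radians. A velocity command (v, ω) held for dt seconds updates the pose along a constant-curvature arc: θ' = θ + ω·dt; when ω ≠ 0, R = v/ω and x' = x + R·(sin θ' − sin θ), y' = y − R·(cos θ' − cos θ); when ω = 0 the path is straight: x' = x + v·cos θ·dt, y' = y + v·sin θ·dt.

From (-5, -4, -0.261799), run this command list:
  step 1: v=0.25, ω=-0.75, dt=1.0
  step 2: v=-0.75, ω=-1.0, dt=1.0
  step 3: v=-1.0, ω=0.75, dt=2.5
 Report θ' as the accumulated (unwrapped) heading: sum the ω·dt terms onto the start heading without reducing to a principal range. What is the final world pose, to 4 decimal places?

(-5.8700, -1.5373, -0.1368)

step 1: θ'=-1.0118 (R=-0.3333) → pose (-4.8037, -4.1452, -1.0118)
step 2: θ'=-2.0118 (R=0.7500) → pose (-4.8461, -3.4273, -2.0118)
step 3: θ'=-0.1368 (R=-1.3333) → pose (-5.8700, -1.5373, -0.1368)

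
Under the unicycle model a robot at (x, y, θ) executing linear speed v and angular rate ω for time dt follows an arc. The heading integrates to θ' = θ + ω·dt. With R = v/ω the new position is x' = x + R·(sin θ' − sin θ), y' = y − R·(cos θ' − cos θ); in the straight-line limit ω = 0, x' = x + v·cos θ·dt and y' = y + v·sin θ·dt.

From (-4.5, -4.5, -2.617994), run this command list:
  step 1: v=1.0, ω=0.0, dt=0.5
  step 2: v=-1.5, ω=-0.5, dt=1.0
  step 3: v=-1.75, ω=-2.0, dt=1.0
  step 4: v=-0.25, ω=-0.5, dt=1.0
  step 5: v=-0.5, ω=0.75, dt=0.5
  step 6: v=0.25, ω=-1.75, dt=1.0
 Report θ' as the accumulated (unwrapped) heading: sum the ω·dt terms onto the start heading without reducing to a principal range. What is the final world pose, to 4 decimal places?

step 1: θ'=-2.6180 (straight) → pose (-4.9330, -4.7500, -2.6180)
step 2: θ'=-3.1180 (R=3.0000) → pose (-3.5038, -4.3489, -3.1180)
step 3: θ'=-5.1180 (R=0.8750) → pose (-2.6791, -5.5689, -5.1180)
step 4: θ'=-5.6180 (R=0.5000) → pose (-2.8300, -5.7650, -5.6180)
step 5: θ'=-5.2430 (R=-0.6667) → pose (-2.9935, -5.9522, -5.2430)
step 6: θ'=-6.9930 (R=-0.1429) → pose (-2.7772, -5.9161, -6.9930)

(-2.7772, -5.9161, -6.9930)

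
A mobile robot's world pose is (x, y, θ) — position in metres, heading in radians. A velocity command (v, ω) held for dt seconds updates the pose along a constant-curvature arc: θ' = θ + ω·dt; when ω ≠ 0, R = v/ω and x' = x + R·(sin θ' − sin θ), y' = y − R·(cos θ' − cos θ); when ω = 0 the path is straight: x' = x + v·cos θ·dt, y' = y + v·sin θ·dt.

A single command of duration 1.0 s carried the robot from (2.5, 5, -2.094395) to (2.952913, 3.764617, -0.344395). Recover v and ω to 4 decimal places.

Δθ = -0.344395 − -2.094395 = 1.750000
ω = Δθ/dt = 1.750000/1.0 = 1.7500
R = −Δy/(cos θ' − cos θ) = 0.8571
v = R·ω = 0.8571·1.7500 = 1.5000

v = 1.5000, ω = 1.7500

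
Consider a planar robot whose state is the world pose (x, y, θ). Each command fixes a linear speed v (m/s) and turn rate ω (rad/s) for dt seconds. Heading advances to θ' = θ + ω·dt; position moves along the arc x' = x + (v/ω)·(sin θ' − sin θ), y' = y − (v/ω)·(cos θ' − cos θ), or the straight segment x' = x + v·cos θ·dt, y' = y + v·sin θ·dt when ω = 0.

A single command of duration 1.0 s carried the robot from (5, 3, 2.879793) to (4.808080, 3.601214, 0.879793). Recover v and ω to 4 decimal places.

v = 0.7500, ω = -2.0000

Δθ = 0.879793 − 2.879793 = -2.000000
ω = Δθ/dt = -2.000000/1.0 = -2.0000
R = −Δy/(cos θ' − cos θ) = -0.3750
v = R·ω = -0.3750·-2.0000 = 0.7500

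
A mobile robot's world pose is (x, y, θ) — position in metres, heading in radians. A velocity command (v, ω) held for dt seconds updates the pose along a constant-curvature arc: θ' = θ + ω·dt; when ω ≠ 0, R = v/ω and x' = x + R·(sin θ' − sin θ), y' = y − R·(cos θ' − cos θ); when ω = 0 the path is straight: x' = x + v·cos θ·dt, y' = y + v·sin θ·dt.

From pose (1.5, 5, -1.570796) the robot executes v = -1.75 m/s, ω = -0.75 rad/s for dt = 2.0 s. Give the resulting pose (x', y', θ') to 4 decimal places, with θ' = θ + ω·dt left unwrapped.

θ' = -1.5708 + -0.75·2.0 = -3.0708
R = v/ω = -1.75/-0.75 = 2.3333
x' = 1.5 + 2.3333·(sin -3.0708 − sin -1.5708) = 3.6683
y' = 5 − 2.3333·(cos -3.0708 − cos -1.5708) = 7.3275

(3.6683, 7.3275, -3.0708)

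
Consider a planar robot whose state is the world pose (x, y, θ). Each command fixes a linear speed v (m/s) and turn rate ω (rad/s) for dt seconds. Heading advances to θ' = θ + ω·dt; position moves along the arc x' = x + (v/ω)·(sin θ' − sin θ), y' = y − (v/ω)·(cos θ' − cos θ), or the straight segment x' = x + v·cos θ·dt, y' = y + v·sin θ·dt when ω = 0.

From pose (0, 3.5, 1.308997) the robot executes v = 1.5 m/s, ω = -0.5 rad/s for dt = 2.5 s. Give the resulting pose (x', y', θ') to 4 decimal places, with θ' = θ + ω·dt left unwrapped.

(2.7209, 5.7183, 0.0590)

θ' = 1.3090 + -0.5·2.5 = 0.0590
R = v/ω = 1.5/-0.5 = -3.0000
x' = 0 + -3.0000·(sin 0.0590 − sin 1.3090) = 2.7209
y' = 3.5 − -3.0000·(cos 0.0590 − cos 1.3090) = 5.7183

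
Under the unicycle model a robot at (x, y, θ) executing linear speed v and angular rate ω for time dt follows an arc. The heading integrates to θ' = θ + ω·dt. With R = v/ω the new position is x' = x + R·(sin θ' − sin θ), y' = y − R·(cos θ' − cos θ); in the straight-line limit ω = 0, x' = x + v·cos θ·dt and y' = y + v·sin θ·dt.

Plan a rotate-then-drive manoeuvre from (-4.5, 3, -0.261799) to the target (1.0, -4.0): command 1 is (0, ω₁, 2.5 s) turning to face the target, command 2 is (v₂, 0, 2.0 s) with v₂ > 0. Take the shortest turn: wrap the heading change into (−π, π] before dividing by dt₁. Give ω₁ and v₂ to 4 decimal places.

heading to target = atan2(-4−3, 1−-4.5) = -0.9048
Δθ = wrap(-0.9048 − -0.2618) = -0.6430; ω₁ = Δθ/dt₁ = -0.2572
distance = √((1−-4.5)² + (-4−3)²) = 8.9022; v₂ = distance/dt₂ = 4.4511

ω₁ = -0.2572, v₂ = 4.4511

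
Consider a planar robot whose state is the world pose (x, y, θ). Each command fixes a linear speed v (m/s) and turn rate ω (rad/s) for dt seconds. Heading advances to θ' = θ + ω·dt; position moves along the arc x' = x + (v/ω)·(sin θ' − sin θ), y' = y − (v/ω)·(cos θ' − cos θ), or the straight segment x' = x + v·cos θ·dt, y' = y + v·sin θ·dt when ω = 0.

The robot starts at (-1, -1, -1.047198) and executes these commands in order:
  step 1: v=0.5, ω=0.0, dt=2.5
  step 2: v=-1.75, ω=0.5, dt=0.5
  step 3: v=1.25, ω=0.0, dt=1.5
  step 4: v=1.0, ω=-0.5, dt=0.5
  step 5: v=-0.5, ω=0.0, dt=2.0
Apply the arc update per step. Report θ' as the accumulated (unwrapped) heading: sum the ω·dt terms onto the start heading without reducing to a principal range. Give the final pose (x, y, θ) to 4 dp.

step 1: θ'=-1.0472 (straight) → pose (-0.3750, -2.0825, -1.0472)
step 2: θ'=-0.7972 (R=-3.5000) → pose (-0.9022, -1.3870, -0.7972)
step 3: θ'=-0.7972 (straight) → pose (0.4079, -2.7284, -0.7972)
step 4: θ'=-1.0472 (R=-2.0000) → pose (0.7092, -3.1258, -1.0472)
step 5: θ'=-1.0472 (straight) → pose (0.2092, -2.2598, -1.0472)

(0.2092, -2.2598, -1.0472)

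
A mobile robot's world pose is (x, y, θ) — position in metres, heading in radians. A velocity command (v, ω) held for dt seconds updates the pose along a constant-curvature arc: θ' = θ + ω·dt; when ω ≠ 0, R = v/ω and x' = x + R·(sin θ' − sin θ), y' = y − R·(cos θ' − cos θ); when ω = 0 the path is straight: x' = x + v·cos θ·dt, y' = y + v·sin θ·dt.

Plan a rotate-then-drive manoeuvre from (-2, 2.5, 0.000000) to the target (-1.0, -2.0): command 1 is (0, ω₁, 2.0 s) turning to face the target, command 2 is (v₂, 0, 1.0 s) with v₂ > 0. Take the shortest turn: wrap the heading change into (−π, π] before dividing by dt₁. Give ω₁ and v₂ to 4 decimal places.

ω₁ = -0.6761, v₂ = 4.6098

heading to target = atan2(-2−2.5, -1−-2) = -1.3521
Δθ = wrap(-1.3521 − 0.0000) = -1.3521; ω₁ = Δθ/dt₁ = -0.6761
distance = √((-1−-2)² + (-2−2.5)²) = 4.6098; v₂ = distance/dt₂ = 4.6098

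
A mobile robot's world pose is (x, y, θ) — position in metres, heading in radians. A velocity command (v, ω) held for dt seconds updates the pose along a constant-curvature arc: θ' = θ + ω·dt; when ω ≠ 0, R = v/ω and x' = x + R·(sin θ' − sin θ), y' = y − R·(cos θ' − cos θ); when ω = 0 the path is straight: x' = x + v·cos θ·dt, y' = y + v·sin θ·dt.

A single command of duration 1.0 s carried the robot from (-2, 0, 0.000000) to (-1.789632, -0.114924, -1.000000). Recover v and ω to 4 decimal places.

Δθ = -1.000000 − 0.000000 = -1.000000
ω = Δθ/dt = -1.000000/1.0 = -1.0000
R = Δx/(sin θ' − sin θ) = -0.2500
v = R·ω = -0.2500·-1.0000 = 0.2500

v = 0.2500, ω = -1.0000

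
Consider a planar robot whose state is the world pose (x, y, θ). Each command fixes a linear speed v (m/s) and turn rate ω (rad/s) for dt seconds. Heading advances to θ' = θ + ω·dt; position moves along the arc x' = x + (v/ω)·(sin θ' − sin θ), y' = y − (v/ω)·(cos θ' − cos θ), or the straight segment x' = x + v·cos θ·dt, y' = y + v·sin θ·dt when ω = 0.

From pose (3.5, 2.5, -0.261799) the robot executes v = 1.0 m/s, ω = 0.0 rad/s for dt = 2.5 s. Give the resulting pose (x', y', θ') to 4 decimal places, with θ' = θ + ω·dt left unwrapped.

θ' = -0.2618 + 0.0·2.5 = -0.2618
ω = 0 → straight: x' = 3.5 + 1.0·cos(-0.2618)·2.5 = 5.9148
y' = 2.5 + 1.0·sin(-0.2618)·2.5 = 1.8530

(5.9148, 1.8530, -0.2618)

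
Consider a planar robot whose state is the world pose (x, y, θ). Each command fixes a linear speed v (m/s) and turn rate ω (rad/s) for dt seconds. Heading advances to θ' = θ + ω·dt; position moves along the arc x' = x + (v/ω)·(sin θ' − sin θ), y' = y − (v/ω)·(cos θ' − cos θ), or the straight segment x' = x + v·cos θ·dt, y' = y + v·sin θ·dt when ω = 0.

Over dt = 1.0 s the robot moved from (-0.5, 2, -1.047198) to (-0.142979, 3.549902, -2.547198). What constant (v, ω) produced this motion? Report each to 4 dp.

Δθ = -2.547198 − -1.047198 = -1.500000
ω = Δθ/dt = -1.500000/1.0 = -1.5000
R = −Δy/(cos θ' − cos θ) = 1.1667
v = R·ω = 1.1667·-1.5000 = -1.7500

v = -1.7500, ω = -1.5000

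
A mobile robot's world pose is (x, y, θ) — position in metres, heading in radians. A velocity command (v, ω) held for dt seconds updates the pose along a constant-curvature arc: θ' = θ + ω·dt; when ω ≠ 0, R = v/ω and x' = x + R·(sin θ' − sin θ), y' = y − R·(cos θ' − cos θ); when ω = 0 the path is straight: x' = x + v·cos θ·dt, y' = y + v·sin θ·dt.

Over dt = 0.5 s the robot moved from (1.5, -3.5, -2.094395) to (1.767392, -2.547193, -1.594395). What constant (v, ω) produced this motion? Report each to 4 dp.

Δθ = -1.594395 − -2.094395 = 0.500000
ω = Δθ/dt = 0.500000/0.5 = 1.0000
R = −Δy/(cos θ' − cos θ) = -2.0000
v = R·ω = -2.0000·1.0000 = -2.0000

v = -2.0000, ω = 1.0000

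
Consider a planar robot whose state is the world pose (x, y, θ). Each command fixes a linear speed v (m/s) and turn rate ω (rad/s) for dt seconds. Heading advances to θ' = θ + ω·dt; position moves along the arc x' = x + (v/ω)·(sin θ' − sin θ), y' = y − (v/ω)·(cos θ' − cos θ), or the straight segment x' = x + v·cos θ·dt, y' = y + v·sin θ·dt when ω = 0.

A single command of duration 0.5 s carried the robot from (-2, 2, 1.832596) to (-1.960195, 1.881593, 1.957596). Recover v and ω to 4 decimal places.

Δθ = 1.957596 − 1.832596 = 0.125000
ω = Δθ/dt = 0.125000/0.5 = 0.2500
R = −Δy/(cos θ' − cos θ) = -1.0000
v = R·ω = -1.0000·0.2500 = -0.2500

v = -0.2500, ω = 0.2500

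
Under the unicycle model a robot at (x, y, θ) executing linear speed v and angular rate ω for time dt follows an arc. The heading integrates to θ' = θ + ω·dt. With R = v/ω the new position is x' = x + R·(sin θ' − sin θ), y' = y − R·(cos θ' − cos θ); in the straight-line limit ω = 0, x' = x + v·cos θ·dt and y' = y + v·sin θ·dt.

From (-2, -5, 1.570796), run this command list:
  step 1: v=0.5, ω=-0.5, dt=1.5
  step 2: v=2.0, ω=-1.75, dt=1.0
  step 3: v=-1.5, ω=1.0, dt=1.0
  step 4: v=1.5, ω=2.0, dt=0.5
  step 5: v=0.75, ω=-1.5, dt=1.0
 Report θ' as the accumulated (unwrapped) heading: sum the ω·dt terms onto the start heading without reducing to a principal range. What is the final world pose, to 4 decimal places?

step 1: θ'=0.8208 (R=-1.0000) → pose (-1.7317, -4.3184, 0.8208)
step 2: θ'=-0.9292 (R=-1.1429) → pose (0.0201, -4.4134, -0.9292)
step 3: θ'=0.0708 (R=-1.5000) → pose (-1.2877, -3.8149, 0.0708)
step 4: θ'=1.0708 (R=0.7500) → pose (-0.6826, -3.4263, 1.0708)
step 5: θ'=-0.4292 (R=-0.5000) → pose (-0.0357, -3.2114, -0.4292)

(-0.0357, -3.2114, -0.4292)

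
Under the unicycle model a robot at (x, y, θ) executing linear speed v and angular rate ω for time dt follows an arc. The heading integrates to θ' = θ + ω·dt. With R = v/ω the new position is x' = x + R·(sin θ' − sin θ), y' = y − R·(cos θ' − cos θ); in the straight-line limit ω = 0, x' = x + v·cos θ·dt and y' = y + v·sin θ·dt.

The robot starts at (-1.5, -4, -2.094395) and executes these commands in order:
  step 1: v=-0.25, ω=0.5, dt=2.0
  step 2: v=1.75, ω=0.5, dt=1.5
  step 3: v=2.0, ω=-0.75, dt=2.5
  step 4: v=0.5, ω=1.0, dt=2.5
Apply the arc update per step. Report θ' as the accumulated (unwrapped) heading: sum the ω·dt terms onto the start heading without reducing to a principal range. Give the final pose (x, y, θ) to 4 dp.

(2.2016, -10.1136, 0.2806)

step 1: θ'=-1.0944 (R=-0.5000) → pose (-1.4887, -3.5207, -1.0944)
step 2: θ'=-0.3444 (R=3.5000) → pose (0.4399, -5.2101, -0.3444)
step 3: θ'=-2.2194 (R=-2.6667) → pose (1.6647, -9.3311, -2.2194)
step 4: θ'=0.2806 (R=0.5000) → pose (2.2016, -10.1136, 0.2806)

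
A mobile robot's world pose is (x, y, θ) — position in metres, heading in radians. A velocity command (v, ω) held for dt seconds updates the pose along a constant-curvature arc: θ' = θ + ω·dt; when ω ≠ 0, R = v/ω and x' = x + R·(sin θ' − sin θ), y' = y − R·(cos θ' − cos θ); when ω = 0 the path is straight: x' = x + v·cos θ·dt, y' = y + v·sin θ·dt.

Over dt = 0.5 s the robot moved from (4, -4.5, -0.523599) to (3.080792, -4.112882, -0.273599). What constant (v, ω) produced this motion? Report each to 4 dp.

Δθ = -0.273599 − -0.523599 = 0.250000
ω = Δθ/dt = 0.250000/0.5 = 0.5000
R = Δx/(sin θ' − sin θ) = -4.0000
v = R·ω = -4.0000·0.5000 = -2.0000

v = -2.0000, ω = 0.5000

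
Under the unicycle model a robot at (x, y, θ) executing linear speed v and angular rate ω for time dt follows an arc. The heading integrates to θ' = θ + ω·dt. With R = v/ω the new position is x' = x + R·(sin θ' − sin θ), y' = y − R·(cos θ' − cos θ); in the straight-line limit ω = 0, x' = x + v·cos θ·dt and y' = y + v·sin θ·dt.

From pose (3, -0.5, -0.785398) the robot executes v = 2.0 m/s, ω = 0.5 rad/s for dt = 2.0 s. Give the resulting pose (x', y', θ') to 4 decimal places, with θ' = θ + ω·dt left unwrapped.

(6.6803, -1.5798, 0.2146)

θ' = -0.7854 + 0.5·2.0 = 0.2146
R = v/ω = 2.0/0.5 = 4.0000
x' = 3 + 4.0000·(sin 0.2146 − sin -0.7854) = 6.6803
y' = -0.5 − 4.0000·(cos 0.2146 − cos -0.7854) = -1.5798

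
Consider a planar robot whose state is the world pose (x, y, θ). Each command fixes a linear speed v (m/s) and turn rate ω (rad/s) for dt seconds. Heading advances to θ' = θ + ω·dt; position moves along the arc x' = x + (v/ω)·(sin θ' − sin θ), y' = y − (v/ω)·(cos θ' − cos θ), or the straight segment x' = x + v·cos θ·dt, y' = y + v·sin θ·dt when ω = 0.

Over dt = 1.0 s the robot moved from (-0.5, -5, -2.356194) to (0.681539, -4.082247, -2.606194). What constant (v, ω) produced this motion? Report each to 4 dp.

v = -1.5000, ω = -0.2500

Δθ = -2.606194 − -2.356194 = -0.250000
ω = Δθ/dt = -0.250000/1.0 = -0.2500
R = Δx/(sin θ' − sin θ) = 6.0000
v = R·ω = 6.0000·-0.2500 = -1.5000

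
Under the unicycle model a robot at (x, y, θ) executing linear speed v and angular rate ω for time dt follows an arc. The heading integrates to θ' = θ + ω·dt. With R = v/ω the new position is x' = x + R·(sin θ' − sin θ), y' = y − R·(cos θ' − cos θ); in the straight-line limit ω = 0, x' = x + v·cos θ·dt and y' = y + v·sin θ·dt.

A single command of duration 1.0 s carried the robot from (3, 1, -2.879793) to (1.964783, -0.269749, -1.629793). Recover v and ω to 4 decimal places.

v = 1.7500, ω = 1.2500

Δθ = -1.629793 − -2.879793 = 1.250000
ω = Δθ/dt = 1.250000/1.0 = 1.2500
R = −Δy/(cos θ' − cos θ) = 1.4000
v = R·ω = 1.4000·1.2500 = 1.7500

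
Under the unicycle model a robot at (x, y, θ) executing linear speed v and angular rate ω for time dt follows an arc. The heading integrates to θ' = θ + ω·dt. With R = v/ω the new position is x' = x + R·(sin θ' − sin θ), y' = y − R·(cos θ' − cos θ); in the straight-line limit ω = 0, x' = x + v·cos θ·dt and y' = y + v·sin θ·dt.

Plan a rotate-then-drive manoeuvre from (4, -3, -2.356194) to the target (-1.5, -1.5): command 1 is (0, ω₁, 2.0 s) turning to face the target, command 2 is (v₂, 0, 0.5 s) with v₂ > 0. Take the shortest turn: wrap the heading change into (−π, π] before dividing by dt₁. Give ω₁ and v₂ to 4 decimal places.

heading to target = atan2(-1.5−-3, -1.5−4) = 2.8753
Δθ = wrap(2.8753 − -2.3562) = -1.0517; ω₁ = Δθ/dt₁ = -0.5258
distance = √((-1.5−4)² + (-1.5−-3)²) = 5.7009; v₂ = distance/dt₂ = 11.4018

ω₁ = -0.5258, v₂ = 11.4018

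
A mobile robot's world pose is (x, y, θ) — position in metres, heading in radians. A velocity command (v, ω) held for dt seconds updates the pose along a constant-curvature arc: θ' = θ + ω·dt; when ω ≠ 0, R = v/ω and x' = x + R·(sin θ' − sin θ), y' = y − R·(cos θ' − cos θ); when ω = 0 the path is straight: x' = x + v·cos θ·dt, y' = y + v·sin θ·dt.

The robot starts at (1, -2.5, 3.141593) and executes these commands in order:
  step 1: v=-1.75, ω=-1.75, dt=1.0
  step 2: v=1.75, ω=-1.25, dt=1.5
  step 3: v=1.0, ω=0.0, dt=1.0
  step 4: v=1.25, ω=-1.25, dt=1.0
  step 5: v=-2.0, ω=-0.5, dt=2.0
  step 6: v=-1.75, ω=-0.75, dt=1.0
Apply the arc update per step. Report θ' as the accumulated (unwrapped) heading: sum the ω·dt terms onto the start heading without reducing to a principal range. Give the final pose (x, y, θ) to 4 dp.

step 1: θ'=1.3916 (R=1.0000) → pose (1.9840, -3.6782, 1.3916)
step 2: θ'=-0.4834 (R=-1.4000) → pose (4.0123, -2.6882, -0.4834)
step 3: θ'=-0.4834 (straight) → pose (4.8977, -3.1530, -0.4834)
step 4: θ'=-1.7334 (R=-1.0000) → pose (5.4197, -4.2003, -1.7334)
step 5: θ'=-2.7334 (R=4.0000) → pose (7.7792, -1.1765, -2.7334)
step 6: θ'=-3.4834 (R=2.3333) → pose (9.4875, -1.1198, -3.4834)

(9.4875, -1.1198, -3.4834)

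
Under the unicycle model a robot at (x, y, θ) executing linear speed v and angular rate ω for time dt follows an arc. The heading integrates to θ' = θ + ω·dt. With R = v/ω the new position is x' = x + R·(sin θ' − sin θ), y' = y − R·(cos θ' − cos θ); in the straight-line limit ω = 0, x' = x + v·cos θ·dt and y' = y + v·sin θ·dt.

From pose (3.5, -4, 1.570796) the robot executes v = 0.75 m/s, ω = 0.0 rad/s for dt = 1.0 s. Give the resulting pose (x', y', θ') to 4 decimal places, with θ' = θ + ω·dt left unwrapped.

(3.5000, -3.2500, 1.5708)

θ' = 1.5708 + 0.0·1.0 = 1.5708
ω = 0 → straight: x' = 3.5 + 0.75·cos(1.5708)·1.0 = 3.5000
y' = -4 + 0.75·sin(1.5708)·1.0 = -3.2500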